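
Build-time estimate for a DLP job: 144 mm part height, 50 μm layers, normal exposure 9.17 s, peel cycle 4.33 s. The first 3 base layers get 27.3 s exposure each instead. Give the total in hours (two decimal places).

Layer count = ceil(144 / 0.05) = 2880.
Burn-in layers: 3 × (27.3 + 4.33) → 94.89 s.
Regular layers = 2877 × (9.17 + 4.33) = 38839.5 s.
Total = 94.89 + 38839.5 = 38934.39 s = 10.82 hours.

10.82 hours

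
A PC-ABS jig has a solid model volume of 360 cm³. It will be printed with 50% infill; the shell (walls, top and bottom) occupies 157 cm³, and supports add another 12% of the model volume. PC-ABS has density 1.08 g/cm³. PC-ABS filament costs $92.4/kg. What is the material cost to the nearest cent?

Interior volume = 360 − 157, so 203 cm³.
Infill deposited: 0.50 × 203 → 101.5 cm³.
Support = 0.12 × 360, so 43.2 cm³.
Deposited volume: 157 + 101.5 + 43.2 → 301.7 cm³.
Mass = 301.7 × 1.08 = 325.836 g.
At $92.4/kg: 325.836/1000 × 92.4 = $30.11.

$30.11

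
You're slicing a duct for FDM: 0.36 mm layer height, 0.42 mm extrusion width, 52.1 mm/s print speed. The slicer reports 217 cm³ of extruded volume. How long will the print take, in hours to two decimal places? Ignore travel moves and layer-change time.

Bead cross-section = 0.36 × 0.42, so 0.1512 mm².
Toolpath length = 217 cm³ / 0.1512 mm² = 217000 / 0.1512 = 1435185.2 mm.
Print-move time: 1435185.2 / 52.1 → 27546.7 s.
Converting: 27546.7 s = 7.65 hours.

7.65 hours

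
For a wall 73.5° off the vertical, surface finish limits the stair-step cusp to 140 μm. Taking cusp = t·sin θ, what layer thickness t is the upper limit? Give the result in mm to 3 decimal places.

0.146 mm

sin(73.5°) = 0.9588; t_max = 0.14/0.9588 = 0.146 mm.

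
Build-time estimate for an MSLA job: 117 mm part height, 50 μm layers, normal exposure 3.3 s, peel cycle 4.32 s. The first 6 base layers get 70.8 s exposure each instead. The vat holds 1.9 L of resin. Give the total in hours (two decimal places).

Layers = ⌈117/0.05⌉ = 2340.
Burn-in layers = 6 × (70.8 + 4.32), so 450.72 s.
Normal layers: 2334 × (3.3 + 4.32) → 17785.08 s.
Sum: 450.72 + 17785.08 = 18235.8 s → 5.07 hours.

5.07 hours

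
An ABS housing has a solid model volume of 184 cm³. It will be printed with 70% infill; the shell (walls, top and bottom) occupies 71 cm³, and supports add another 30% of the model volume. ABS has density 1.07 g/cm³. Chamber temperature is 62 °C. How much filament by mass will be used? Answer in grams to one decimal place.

Volume inside the shell = 184 − 71 = 113 cm³.
Infill volume = 0.70 × 113, so 79.1 cm³.
Support: 0.30 × 184 → 55.2 cm³.
Deposited volume = 71 + 79.1 + 55.2 = 205.3 cm³.
Mass = 205.3 × 1.07 = 219.671 g.

219.7 g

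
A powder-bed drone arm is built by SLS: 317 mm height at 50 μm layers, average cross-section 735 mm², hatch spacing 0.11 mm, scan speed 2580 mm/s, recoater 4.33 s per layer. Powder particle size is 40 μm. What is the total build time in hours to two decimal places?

Number of layers: 317 / 0.05 → 6340 (rounded up).
Per-layer scan distance = 735 / 0.11, so 6681.8 mm.
Laser time per layer = 6681.8 / 2580, so 2.5898 s.
Layer cycle = 2.5898 + 4.33 = 6.9198 s.
6340 layers × 6.9198 s/layer = 43871.532 s, i.e. 12.19 hours.

12.19 hours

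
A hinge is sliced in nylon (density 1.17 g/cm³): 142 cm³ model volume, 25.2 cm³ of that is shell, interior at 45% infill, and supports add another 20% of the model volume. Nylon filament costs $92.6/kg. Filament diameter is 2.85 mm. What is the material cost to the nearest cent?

Interior volume = 142 − 25.2 = 116.8 cm³.
Infill deposited = 0.45 × 116.8 = 52.56 cm³.
Support = 0.20 × 142 = 28.4 cm³.
Total printed volume = 25.2 + 52.56 + 28.4 = 106.16 cm³.
Mass: 106.16 × 1.17 → 124.2072 g.
At $92.6/kg: 124.2072/1000 × 92.6 = $11.50.

$11.50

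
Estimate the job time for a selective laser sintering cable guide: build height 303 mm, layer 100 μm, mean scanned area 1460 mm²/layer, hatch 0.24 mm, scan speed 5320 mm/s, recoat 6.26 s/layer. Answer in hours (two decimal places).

Number of layers: 303 / 0.1 → 3030 (rounded up).
Hatch length per layer = 1460 / 0.24, so 6083.3 mm.
Laser time per layer: 6083.3 / 5320 → 1.1435 s.
Layer cycle: 1.1435 + 6.26 → 7.4035 s.
3030 layers × 7.4035 s/layer = 22432.605 s, i.e. 6.23 hours.

6.23 hours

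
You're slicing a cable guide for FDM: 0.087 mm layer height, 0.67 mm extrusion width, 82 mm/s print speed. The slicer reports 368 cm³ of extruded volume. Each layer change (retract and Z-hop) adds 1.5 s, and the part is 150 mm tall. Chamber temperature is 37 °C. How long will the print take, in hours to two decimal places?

Line area = 0.087 × 0.67 = 0.05829 mm².
Toolpath length = 368 cm³ / 0.05829 mm² = 368000 / 0.05829 = 6313261.3 mm.
Print-move time: 6313261.3 / 82 → 76991 s.
Number of layers: 150 / 0.087 → 1725 (rounded up).
Non-print overhead = 1725 × 1.5 = 2587.5 s.
Altogether 76991 + 2587.5 = 79578.5 s, i.e. 22.11 hours.

22.11 hours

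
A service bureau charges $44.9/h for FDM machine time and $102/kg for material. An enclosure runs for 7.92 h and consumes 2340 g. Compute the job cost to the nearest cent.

$594.29

Time charge = 44.9 × 7.92, so $355.608.
Material charge = 102 × 2340/1000 = $238.68.
Job cost: 355.608 + 238.68 = 594.288 ≈ $594.29.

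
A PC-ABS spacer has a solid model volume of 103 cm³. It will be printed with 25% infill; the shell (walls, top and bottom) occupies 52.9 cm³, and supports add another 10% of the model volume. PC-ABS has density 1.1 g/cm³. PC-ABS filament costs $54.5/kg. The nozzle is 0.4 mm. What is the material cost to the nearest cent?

Infill region = 103 − 52.9 = 50.1 cm³.
Infill deposited = 0.25 × 50.1 = 12.525 cm³.
Support: 0.10 × 103 → 10.3 cm³.
Deposited volume = 52.9 + 12.525 + 10.3, so 75.725 cm³.
Mass = 75.725 × 1.1, so 83.2975 g.
Cost = 83.2975 g / 1000 × $54.5/kg = $4.54.

$4.54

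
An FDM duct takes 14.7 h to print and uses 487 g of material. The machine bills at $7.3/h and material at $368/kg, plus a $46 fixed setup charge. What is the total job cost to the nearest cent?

Machine-time cost: 7.3 × 14.7 → $107.31.
Material cost = 368 × 487/1000, so $179.216.
Adding setup: 107.31 + 179.216 + 46 → 332.526 ≈ $332.53.

$332.53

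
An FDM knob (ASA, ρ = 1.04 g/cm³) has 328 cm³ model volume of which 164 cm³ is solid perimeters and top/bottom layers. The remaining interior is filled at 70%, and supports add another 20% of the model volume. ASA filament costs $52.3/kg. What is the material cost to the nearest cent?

$18.73

Infill region = 328 − 164 = 164 cm³.
Infill deposited = 0.70 × 164, so 114.8 cm³.
Support = 0.20 × 328 = 65.6 cm³.
Total printed volume = 164 + 114.8 + 65.6, so 344.4 cm³.
Mass: 344.4 × 1.04 → 358.176 g.
At $52.3/kg: 358.176/1000 × 52.3 = $18.73.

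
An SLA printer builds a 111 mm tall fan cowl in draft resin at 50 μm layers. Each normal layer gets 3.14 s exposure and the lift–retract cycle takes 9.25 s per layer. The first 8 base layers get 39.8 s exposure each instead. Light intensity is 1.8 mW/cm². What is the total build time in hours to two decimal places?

7.72 hours

Number of layers: 111 / 0.05 → 2220 (rounded up).
Base layers: 8 × (39.8 + 9.25) → 392.4 s.
Regular layers = 2212 × (3.14 + 9.25) = 27406.68 s.
Total = 392.4 + 27406.68 = 27799.08 s = 7.72 hours.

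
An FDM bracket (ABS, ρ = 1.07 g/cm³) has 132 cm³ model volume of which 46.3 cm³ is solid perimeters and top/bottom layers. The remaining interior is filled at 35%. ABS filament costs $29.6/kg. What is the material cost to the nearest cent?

Volume inside the shell: 132 − 46.3 → 85.7 cm³.
Deposited infill: 0.35 × 85.7 → 29.995 cm³.
Deposited volume = 46.3 + 29.995 = 76.295 cm³.
Mass: 76.295 × 1.07 → 81.63565 g.
At $29.6/kg: 81.63565/1000 × 29.6 = $2.42.

$2.42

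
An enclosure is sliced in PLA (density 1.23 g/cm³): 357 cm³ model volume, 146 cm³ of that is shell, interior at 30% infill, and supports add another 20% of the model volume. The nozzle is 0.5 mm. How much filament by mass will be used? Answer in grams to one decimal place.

345.3 g

Interior volume = 357 − 146 = 211 cm³.
Infill deposited: 0.30 × 211 → 63.3 cm³.
Support = 0.20 × 357, so 71.4 cm³.
Deposited volume = 146 + 63.3 + 71.4, so 280.7 cm³.
Mass = 280.7 × 1.23 = 345.261 g.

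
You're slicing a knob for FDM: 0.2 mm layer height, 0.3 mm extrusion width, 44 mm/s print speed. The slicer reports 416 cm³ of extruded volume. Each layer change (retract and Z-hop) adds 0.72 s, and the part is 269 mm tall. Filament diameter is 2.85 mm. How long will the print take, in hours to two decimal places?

Line area = 0.2 × 0.3 = 0.06 mm².
Path length: 416000 mm³ / 0.06 mm² → 6933333.3 mm.
Extrusion time: 6933333.3 / 44 → 157575.8 s.
Layer count = ceil(269 / 0.2) = 1345.
Z-hop total = 1345 × 0.72, so 968.4 s.
Total = 157575.8 + 968.4 = 158544.2 s = 44.04 hours.

44.04 hours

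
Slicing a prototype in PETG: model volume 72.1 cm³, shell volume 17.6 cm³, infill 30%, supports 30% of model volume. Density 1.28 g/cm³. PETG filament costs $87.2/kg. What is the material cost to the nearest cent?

Infill region: 72.1 − 17.6 → 54.5 cm³.
Deposited infill: 0.30 × 54.5 → 16.35 cm³.
Support = 0.30 × 72.1, so 21.63 cm³.
Total extruded: 17.6 + 16.35 + 21.63 → 55.58 cm³.
Mass: 55.58 × 1.28 → 71.1424 g.
Cost = 71.1424 g / 1000 × $87.2/kg = $6.20.

$6.20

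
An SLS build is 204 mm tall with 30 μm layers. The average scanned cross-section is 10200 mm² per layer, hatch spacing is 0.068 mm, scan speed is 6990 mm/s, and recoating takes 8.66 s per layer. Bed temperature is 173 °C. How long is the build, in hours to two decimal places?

Layer count = ceil(204 / 0.03) = 6800.
Scan path per layer = 10200 / 0.068 = 150000 mm.
Scan time per layer = 150000 / 6990, so 21.4592 s.
Per-layer time = 21.4592 + 8.66 = 30.1192 s.
Build time = 6800 × 30.1192 = 204810.56 s = 56.89 hours.

56.89 hours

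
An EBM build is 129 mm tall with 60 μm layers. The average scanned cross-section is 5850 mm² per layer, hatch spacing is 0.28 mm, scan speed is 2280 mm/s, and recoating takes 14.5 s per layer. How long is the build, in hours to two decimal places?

Layers = ⌈129/0.06⌉ = 2150.
Hatch length per layer = 5850 / 0.28 = 20892.9 mm.
Beam time per layer = 20892.9 / 2280 = 9.1636 s.
Layer cycle = 9.1636 + 14.5 = 23.6636 s.
Total: 2150 × 23.6636 s = 50876.74 s → 14.13 hours.

14.13 hours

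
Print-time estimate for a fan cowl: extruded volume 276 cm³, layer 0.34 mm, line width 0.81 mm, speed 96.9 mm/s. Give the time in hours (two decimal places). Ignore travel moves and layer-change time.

Bead cross-section = 0.34 × 0.81, so 0.2754 mm².
Total extruded path = 276000/0.2754 = 1002178.6 mm.
Extrusion time: 1002178.6 / 96.9 → 10342.4 s.
In the requested units: 10342.4 s = 2.87 hours.

2.87 hours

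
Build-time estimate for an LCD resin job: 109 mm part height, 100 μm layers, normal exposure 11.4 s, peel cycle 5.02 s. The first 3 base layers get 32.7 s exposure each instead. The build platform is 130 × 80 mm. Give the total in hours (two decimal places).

4.99 hours

Layer count = ceil(109 / 0.1) = 1090.
Burn-in layers = 3 × (32.7 + 5.02) = 113.16 s.
Remaining layers: 1087 × (11.4 + 5.02) → 17848.54 s.
Sum: 113.16 + 17848.54 = 17961.7 s → 4.99 hours.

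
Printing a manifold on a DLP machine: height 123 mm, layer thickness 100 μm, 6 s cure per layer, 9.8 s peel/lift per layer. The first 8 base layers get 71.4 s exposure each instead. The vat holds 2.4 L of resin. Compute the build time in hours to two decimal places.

5.54 hours

Layer count = ceil(123 / 0.1) = 1230.
Bottom layers = 8 × (71.4 + 9.8) = 649.6 s.
Regular layers = 1222 × (6 + 9.8) = 19307.6 s.
Total = 649.6 + 19307.6 = 19957.2 s = 5.54 hours.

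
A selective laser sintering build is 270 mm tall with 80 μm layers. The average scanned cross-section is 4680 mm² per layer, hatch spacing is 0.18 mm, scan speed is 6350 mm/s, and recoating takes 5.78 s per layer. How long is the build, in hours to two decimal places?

9.26 hours

Number of layers: 270 / 0.08 → 3375 (rounded up).
Per-layer scan distance = 4680 / 0.18, so 26000 mm.
Per-layer scan time: 26000 / 6350 → 4.0945 s.
Per-layer time: 4.0945 + 5.78 → 9.8745 s.
Total: 3375 × 9.8745 s = 33326.4375 s → 9.26 hours.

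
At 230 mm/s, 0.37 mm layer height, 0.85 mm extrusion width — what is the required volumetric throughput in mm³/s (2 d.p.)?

72.34

Bead cross-section: 0.37 × 0.85 → 0.3145 mm².
Q = v·A = 230 × 0.3145 = 72.34 mm³/s.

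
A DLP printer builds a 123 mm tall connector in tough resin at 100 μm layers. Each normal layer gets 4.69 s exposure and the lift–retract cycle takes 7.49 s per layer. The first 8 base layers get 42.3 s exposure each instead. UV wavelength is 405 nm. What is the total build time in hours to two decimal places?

4.25 hours

Layers = ⌈123/0.1⌉ = 1230.
Burn-in layers = 8 × (42.3 + 7.49), so 398.32 s.
Regular layers = 1222 × (4.69 + 7.49), so 14883.96 s.
Sum: 398.32 + 14883.96 = 15282.28 s → 4.25 hours.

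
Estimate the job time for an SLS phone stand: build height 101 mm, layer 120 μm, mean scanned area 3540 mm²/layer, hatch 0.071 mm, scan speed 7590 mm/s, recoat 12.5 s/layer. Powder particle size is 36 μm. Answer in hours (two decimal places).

4.46 hours

Layer count = ceil(101 / 0.12) = 842.
Per-layer scan distance = 3540 / 0.071 = 49859.2 mm.
Per-layer scan time = 49859.2 / 7590, so 6.5691 s.
Layer cycle = 6.5691 + 12.5, so 19.0691 s.
842 layers × 19.0691 s/layer = 16056.1822 s, i.e. 4.46 hours.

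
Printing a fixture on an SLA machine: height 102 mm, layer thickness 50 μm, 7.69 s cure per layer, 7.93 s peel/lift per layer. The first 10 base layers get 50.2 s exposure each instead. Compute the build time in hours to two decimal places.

8.97 hours

Layers = ⌈102/0.05⌉ = 2040.
Base layers: 10 × (50.2 + 7.93) → 581.3 s.
Regular layers: 2030 × (7.69 + 7.93) → 31708.6 s.
Total = 581.3 + 31708.6 = 32289.9 s = 8.97 hours.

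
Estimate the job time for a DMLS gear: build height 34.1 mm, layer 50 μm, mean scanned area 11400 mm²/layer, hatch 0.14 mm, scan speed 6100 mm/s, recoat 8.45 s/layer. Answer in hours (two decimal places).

Layers = ⌈34.1/0.05⌉ = 682.
Hatch length per layer: 11400 / 0.14 → 81428.6 mm.
Scan time per layer: 81428.6 / 6100 → 13.349 s.
Time per layer = 13.349 + 8.45 = 21.799 s.
682 layers × 21.799 s/layer = 14866.918 s, i.e. 4.13 hours.

4.13 hours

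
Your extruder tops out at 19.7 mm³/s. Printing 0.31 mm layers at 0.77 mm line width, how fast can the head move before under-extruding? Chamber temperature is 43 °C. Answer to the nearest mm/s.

83 mm/s

Extrusion cross-section: 0.31 × 0.77 → 0.2387 mm².
Max speed = 19.7 / 0.2387 = 82.53 ≈ 83 mm/s.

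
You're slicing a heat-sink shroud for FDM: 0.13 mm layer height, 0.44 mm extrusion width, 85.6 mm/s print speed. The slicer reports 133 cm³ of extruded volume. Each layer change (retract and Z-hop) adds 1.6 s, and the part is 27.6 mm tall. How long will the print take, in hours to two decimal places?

Extrusion cross-section: 0.13 × 0.44 → 0.0572 mm².
Path length: 133000 mm³ / 0.0572 mm² → 2325174.8 mm.
Extrusion time = 2325174.8 / 85.6 = 27163.3 s.
Layer count = ceil(27.6 / 0.13) = 213.
Z-hop total = 213 × 1.6, so 340.8 s.
Total = 27163.3 + 340.8 = 27504.1 s = 7.64 hours.

7.64 hours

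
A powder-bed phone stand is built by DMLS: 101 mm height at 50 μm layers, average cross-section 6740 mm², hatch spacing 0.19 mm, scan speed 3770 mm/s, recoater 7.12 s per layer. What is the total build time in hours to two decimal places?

9.27 hours

Number of layers: 101 / 0.05 → 2020 (rounded up).
Scan path per layer = 6740 / 0.19, so 35473.7 mm.
Per-layer scan time: 35473.7 / 3770 → 9.4095 s.
Per-layer time: 9.4095 + 7.12 → 16.5295 s.
Total: 2020 × 16.5295 s = 33389.59 s → 9.27 hours.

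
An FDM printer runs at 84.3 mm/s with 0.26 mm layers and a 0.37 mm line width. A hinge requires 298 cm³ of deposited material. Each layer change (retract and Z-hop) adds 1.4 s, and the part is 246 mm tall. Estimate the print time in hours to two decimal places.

10.58 hours

Bead cross-section = 0.26 × 0.37 = 0.0962 mm².
Total extruded path = 298000/0.0962 = 3097713.1 mm.
Print-move time: 3097713.1 / 84.3 → 36746.3 s.
Layer count = ceil(246 / 0.26) = 947.
Non-print overhead = 947 × 1.4, so 1325.8 s.
Total = 36746.3 + 1325.8 = 38072.1 s = 10.58 hours.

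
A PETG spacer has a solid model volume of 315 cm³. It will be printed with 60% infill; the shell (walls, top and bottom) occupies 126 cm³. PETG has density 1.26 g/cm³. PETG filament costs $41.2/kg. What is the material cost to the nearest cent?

$12.43

Infill region: 315 − 126 → 189 cm³.
Infill volume = 0.60 × 189, so 113.4 cm³.
Total printed volume = 126 + 113.4 = 239.4 cm³.
Mass: 239.4 × 1.26 → 301.644 g.
Cost = 301.644 g / 1000 × $41.2/kg = $12.43.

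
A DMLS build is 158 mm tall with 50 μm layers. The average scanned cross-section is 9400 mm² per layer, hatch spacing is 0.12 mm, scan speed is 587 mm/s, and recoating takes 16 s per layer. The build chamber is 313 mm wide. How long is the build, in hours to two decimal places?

Layers = ⌈158/0.05⌉ = 3160.
Per-layer scan distance = 9400 / 0.12 = 78333.3 mm.
Scan time per layer: 78333.3 / 587 → 133.4468 s.
Per-layer time = 133.4468 + 16, so 149.4468 s.
Total: 3160 × 149.4468 s = 472251.888 s → 131.18 hours.

131.18 hours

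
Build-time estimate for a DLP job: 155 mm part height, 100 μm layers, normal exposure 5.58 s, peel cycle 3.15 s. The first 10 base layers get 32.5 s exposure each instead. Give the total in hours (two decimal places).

Layers = ⌈155/0.1⌉ = 1550.
Bottom layers = 10 × (32.5 + 3.15) = 356.5 s.
Regular layers: 1540 × (5.58 + 3.15) → 13444.2 s.
Total = 356.5 + 13444.2 = 13800.7 s = 3.83 hours.

3.83 hours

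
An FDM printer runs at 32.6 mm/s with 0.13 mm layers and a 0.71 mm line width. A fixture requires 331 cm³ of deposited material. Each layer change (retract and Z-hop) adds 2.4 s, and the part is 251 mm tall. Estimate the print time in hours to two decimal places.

Line area: 0.13 × 0.71 → 0.0923 mm².
Toolpath length = 331 cm³ / 0.0923 mm² = 331000 / 0.0923 = 3586132.2 mm.
Print-move time = 3586132.2 / 32.6, so 110004.1 s.
Layer count = ceil(251 / 0.13) = 1931.
Layer-change overhead = 1931 × 2.4 = 4634.4 s.
Total = 110004.1 + 4634.4 = 114638.5 s = 31.84 hours.

31.84 hours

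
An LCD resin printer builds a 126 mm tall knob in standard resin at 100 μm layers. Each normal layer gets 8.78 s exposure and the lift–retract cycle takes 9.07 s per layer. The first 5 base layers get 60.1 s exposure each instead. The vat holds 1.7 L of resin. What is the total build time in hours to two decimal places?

Layers = ⌈126/0.1⌉ = 1260.
Base layers = 5 × (60.1 + 9.07), so 345.85 s.
Remaining layers = 1255 × (8.78 + 9.07) = 22401.75 s.
Sum: 345.85 + 22401.75 = 22747.6 s → 6.32 hours.

6.32 hours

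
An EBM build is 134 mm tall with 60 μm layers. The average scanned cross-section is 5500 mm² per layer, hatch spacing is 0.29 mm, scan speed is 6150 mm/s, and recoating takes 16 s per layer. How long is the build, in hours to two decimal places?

11.84 hours

Number of layers: 134 / 0.06 → 2234 (rounded up).
Hatch length per layer = 5500 / 0.29, so 18965.5 mm.
Per-layer scan time = 18965.5 / 6150, so 3.0838 s.
Time per layer: 3.0838 + 16 → 19.0838 s.
Build time = 2234 × 19.0838 = 42633.2092 s = 11.84 hours.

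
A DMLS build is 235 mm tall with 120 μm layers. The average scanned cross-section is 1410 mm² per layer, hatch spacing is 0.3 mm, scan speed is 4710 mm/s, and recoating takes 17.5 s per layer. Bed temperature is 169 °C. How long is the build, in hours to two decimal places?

10.07 hours

Number of layers: 235 / 0.12 → 1959 (rounded up).
Hatch length per layer: 1410 / 0.3 → 4700 mm.
Scan time per layer = 4700 / 4710, so 0.9979 s.
Layer cycle: 0.9979 + 17.5 → 18.4979 s.
Build time = 1959 × 18.4979 = 36237.3861 s = 10.07 hours.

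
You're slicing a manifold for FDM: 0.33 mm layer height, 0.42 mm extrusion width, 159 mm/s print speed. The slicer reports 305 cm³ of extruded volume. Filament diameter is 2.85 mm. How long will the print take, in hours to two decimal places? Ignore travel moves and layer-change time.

3.84 hours

Extrusion cross-section = 0.33 × 0.42 = 0.1386 mm².
Total extruded path = 305000/0.1386 = 2200577.2 mm.
Extrusion time: 2200577.2 / 159 → 13840.1 s.
Converting: 13840.1 s = 3.84 hours.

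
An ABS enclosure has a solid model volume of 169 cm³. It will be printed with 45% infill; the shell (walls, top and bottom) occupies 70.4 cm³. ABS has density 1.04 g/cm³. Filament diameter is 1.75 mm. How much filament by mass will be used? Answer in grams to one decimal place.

Volume inside the shell = 169 − 70.4 = 98.6 cm³.
Deposited infill = 0.45 × 98.6, so 44.37 cm³.
Total extruded = 70.4 + 44.37, so 114.77 cm³.
Mass = 114.77 × 1.04 = 119.3608 g.

119.4 g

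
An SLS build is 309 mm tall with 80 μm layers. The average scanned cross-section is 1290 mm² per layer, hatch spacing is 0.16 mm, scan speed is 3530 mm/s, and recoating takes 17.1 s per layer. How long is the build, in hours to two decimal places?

20.80 hours

Number of layers: 309 / 0.08 → 3863 (rounded up).
Scan path per layer = 1290 / 0.16, so 8062.5 mm.
Laser time per layer: 8062.5 / 3530 → 2.284 s.
Per-layer time = 2.284 + 17.1 = 19.384 s.
Build time = 3863 × 19.384 = 74880.392 s = 20.80 hours.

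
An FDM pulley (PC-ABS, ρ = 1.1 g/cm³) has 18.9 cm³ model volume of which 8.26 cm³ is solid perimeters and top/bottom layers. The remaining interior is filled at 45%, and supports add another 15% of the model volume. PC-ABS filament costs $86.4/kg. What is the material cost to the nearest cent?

Interior volume: 18.9 − 8.26 → 10.64 cm³.
Infill volume = 0.45 × 10.64 = 4.788 cm³.
Support: 0.15 × 18.9 → 2.835 cm³.
Total printed volume = 8.26 + 4.788 + 2.835, so 15.883 cm³.
Mass = 15.883 × 1.1 = 17.4713 g.
Cost = 17.4713 g / 1000 × $86.4/kg = $1.51.

$1.51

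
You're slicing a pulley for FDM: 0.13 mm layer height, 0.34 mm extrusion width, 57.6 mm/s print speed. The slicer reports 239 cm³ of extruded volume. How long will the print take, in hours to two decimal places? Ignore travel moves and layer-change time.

Bead cross-section = 0.13 × 0.34 = 0.0442 mm².
Path length: 239000 mm³ / 0.0442 mm² → 5407239.8 mm.
Extrusion time = 5407239.8 / 57.6 = 93875.7 s.
93875.7 s = 26.08 hours.

26.08 hours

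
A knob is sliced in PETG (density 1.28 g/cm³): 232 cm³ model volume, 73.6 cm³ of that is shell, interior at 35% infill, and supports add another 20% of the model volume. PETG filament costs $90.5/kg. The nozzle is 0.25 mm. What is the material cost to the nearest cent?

$20.32

Interior volume: 232 − 73.6 → 158.4 cm³.
Infill volume: 0.35 × 158.4 → 55.44 cm³.
Support: 0.20 × 232 → 46.4 cm³.
Total extruded = 73.6 + 55.44 + 46.4 = 175.44 cm³.
Mass: 175.44 × 1.28 → 224.5632 g.
At $90.5/kg: 224.5632/1000 × 90.5 = $20.32.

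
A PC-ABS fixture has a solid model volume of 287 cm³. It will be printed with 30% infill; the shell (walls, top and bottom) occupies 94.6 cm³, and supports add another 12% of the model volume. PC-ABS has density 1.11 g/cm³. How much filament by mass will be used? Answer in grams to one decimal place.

207.3 g

Volume inside the shell = 287 − 94.6 = 192.4 cm³.
Infill volume = 0.30 × 192.4 = 57.72 cm³.
Support = 0.12 × 287, so 34.44 cm³.
Deposited volume: 94.6 + 57.72 + 34.44 → 186.76 cm³.
Mass = 186.76 × 1.11, so 207.3036 g.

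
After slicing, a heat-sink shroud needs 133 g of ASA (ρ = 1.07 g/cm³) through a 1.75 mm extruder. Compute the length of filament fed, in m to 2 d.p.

Extruded volume: 133/1.07 = 124.2991 cm³ (124299.1 mm³).
Cross-section of 1.75 mm filament: π·(1.75/2)² = 2.4053 mm².
Length = 124299.1 / 2.4053 = 51677.17 mm = 51.68 m.

51.68 m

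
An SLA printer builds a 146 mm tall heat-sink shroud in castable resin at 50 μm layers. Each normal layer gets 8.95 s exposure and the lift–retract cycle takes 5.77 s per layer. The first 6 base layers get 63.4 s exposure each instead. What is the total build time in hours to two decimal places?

12.03 hours

Layer count = ceil(146 / 0.05) = 2920.
Burn-in layers: 6 × (63.4 + 5.77) → 415.02 s.
Regular layers: 2914 × (8.95 + 5.77) → 42894.08 s.
Total = 415.02 + 42894.08 = 43309.1 s = 12.03 hours.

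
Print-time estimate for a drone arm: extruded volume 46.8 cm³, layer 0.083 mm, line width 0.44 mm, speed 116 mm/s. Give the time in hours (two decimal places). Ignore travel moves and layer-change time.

Bead cross-section = 0.083 × 0.44, so 0.03652 mm².
Total extruded path = 46800/0.03652 = 1281489.6 mm.
Print-move time = 1281489.6 / 116, so 11047.3 s.
Converting: 11047.3 s = 3.07 hours.

3.07 hours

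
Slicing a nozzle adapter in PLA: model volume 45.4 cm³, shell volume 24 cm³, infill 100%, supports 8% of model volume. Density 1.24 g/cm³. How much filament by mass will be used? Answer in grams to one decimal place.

Volume inside the shell = 45.4 − 24 = 21.4 cm³.
Infill volume = 1.00 × 21.4, so 21.4 cm³.
Support: 0.08 × 45.4 → 3.632 cm³.
Deposited volume: 24 + 21.4 + 3.632 → 49.032 cm³.
Mass = 49.032 × 1.24 = 60.79968 g.

60.8 g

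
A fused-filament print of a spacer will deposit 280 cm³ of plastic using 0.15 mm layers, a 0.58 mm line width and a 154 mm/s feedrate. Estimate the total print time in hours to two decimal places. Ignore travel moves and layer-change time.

Bead cross-section = 0.15 × 0.58, so 0.087 mm².
Path length: 280000 mm³ / 0.087 mm² → 3218390.8 mm.
Print-move time = 3218390.8 / 154, so 20898.6 s.
Converting: 20898.6 s = 5.81 hours.

5.81 hours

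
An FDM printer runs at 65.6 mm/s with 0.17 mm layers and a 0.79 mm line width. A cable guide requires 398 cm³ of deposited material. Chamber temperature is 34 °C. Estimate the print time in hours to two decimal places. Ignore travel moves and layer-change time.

12.55 hours

Extrusion cross-section = 0.17 × 0.79 = 0.1343 mm².
Path length: 398000 mm³ / 0.1343 mm² → 2963514.5 mm.
Time extruding = 2963514.5 / 65.6 = 45175.5 s.
That's 45175.5 s → 12.55 hours.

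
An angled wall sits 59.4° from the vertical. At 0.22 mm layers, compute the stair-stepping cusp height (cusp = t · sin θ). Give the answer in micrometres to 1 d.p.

h_c = t·sin θ = 0.22 × 0.8607 = 0.189354 mm (189.4 μm).

189.4 μm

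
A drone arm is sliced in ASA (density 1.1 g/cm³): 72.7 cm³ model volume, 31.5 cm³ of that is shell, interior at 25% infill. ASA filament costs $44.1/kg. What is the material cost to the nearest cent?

Volume inside the shell = 72.7 − 31.5, so 41.2 cm³.
Deposited infill = 0.25 × 41.2, so 10.3 cm³.
Total printed volume = 31.5 + 10.3 = 41.8 cm³.
Mass = 41.8 × 1.1 = 45.98 g.
At $44.1/kg: 45.98/1000 × 44.1 = $2.03.

$2.03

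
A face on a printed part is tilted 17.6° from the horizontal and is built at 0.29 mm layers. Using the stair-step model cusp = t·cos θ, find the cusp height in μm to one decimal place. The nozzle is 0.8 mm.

cos(17.6°) = 0.9532, so cusp = 0.29 × 0.9532 = 0.276428 mm → 276.4 μm.

276.4 μm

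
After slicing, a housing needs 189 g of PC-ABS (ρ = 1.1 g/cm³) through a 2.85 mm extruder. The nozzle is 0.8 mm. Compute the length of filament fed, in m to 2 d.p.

26.93 m

Extruded volume: 189/1.1 = 171.8182 cm³ (171818.2 mm³).
A = π r² = π × 1.425² = 6.3794 mm².
L = V/A = 171818.2/6.3794 = 26933.29 mm → 26.93 m.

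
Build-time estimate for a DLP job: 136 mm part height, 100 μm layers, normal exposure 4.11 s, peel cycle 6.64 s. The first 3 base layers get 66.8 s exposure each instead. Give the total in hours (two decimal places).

4.11 hours

Layer count = ceil(136 / 0.1) = 1360.
Base layers = 3 × (66.8 + 6.64) = 220.32 s.
Remaining layers = 1357 × (4.11 + 6.64), so 14587.75 s.
Sum: 220.32 + 14587.75 = 14808.07 s → 4.11 hours.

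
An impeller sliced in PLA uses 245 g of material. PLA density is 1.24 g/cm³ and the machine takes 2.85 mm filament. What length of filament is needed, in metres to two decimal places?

Volume = 245 g / 1.24 g·cm⁻³ = 197.5806 cm³ = 197580.6 mm³.
Cross-section of 2.85 mm filament: π·(2.85/2)² = 6.3794 mm².
Length = 197580.6 / 6.3794 = 30971.66 mm = 30.97 m.

30.97 m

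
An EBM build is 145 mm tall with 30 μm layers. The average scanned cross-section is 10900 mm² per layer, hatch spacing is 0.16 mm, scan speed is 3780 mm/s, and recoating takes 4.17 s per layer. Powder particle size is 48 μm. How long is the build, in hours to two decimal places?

29.80 hours

Number of layers: 145 / 0.03 → 4834 (rounded up).
Per-layer scan distance = 10900 / 0.16, so 68125 mm.
Beam time per layer = 68125 / 3780 = 18.0225 s.
Per-layer time: 18.0225 + 4.17 → 22.1925 s.
Build time = 4834 × 22.1925 = 107278.545 s = 29.80 hours.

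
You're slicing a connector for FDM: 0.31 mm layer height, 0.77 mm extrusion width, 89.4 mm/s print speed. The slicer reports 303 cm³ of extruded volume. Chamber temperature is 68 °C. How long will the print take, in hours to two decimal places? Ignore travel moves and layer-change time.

3.94 hours

Extrusion cross-section: 0.31 × 0.77 → 0.2387 mm².
Path length: 303000 mm³ / 0.2387 mm² → 1269375.8 mm.
Extrusion time: 1269375.8 / 89.4 → 14198.8 s.
Converting: 14198.8 s = 3.94 hours.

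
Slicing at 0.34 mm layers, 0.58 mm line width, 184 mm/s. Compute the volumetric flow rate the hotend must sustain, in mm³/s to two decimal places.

A: 0.34 × 0.58 → 0.1972 mm².
Q = v·A = 184 × 0.1972 = 36.28 mm³/s.

36.28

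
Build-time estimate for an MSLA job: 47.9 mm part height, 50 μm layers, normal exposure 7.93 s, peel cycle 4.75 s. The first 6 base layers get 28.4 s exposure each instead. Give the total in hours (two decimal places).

3.41 hours

Number of layers: 47.9 / 0.05 → 958 (rounded up).
Burn-in layers = 6 × (28.4 + 4.75), so 198.9 s.
Normal layers = 952 × (7.93 + 4.75), so 12071.36 s.
Total = 198.9 + 12071.36 = 12270.26 s = 3.41 hours.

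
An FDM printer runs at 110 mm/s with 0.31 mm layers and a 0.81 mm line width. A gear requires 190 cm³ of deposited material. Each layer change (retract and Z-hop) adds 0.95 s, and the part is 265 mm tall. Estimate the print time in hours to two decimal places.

Bead cross-section = 0.31 × 0.81, so 0.2511 mm².
Toolpath length = 190 cm³ / 0.2511 mm² = 190000 / 0.2511 = 756670.6 mm.
Print-move time: 756670.6 / 110 → 6878.8 s.
Layers = ⌈265/0.31⌉ = 855.
Z-hop total = 855 × 0.95 = 812.25 s.
Total = 6878.8 + 812.25 = 7691.05 s = 2.14 hours.

2.14 hours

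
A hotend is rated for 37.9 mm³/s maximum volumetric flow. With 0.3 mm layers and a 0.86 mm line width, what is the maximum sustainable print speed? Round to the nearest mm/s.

A: 0.3 × 0.86 → 0.258 mm².
Max speed = 37.9 / 0.258 = 146.90 ≈ 147 mm/s.

147 mm/s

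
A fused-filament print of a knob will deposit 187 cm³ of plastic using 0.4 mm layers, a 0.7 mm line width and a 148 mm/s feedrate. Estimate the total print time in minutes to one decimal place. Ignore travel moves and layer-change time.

Line area: 0.4 × 0.7 → 0.28 mm².
Total extruded path = 187000/0.28 = 667857.1 mm.
Print-move time = 667857.1 / 148 = 4512.5 s.
That's 4512.5 s → 75.2 minutes.

75.2 minutes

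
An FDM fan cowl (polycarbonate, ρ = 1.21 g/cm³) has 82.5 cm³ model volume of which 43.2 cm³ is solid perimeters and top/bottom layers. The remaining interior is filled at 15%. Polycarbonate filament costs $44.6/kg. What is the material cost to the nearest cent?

$2.65

Interior volume = 82.5 − 43.2 = 39.3 cm³.
Deposited infill = 0.15 × 39.3, so 5.895 cm³.
Deposited volume = 43.2 + 5.895 = 49.095 cm³.
Mass = 49.095 × 1.21 = 59.40495 g.
At $44.6/kg: 59.40495/1000 × 44.6 = $2.65.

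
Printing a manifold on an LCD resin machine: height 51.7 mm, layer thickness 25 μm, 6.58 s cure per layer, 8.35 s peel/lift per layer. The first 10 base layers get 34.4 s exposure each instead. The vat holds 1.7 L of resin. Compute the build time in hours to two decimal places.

Layers = ⌈51.7/0.025⌉ = 2068.
Base layers: 10 × (34.4 + 8.35) → 427.5 s.
Remaining layers = 2058 × (6.58 + 8.35) = 30725.94 s.
Total = 427.5 + 30725.94 = 31153.44 s = 8.65 hours.

8.65 hours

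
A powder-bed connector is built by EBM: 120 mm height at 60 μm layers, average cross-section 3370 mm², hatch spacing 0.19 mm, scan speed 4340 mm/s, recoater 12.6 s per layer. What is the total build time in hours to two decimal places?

Layers = ⌈120/0.06⌉ = 2000.
Scan path per layer = 3370 / 0.19 = 17736.8 mm.
Beam time per layer = 17736.8 / 4340 = 4.0868 s.
Time per layer = 4.0868 + 12.6 = 16.6868 s.
2000 layers × 16.6868 s/layer = 33373.6 s, i.e. 9.27 hours.

9.27 hours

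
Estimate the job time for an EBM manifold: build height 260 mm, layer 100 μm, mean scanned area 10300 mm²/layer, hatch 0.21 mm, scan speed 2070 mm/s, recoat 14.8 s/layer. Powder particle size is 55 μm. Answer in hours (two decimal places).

Layer count = ceil(260 / 0.1) = 2600.
Scan path per layer = 10300 / 0.21, so 49047.6 mm.
Per-layer scan time = 49047.6 / 2070, so 23.6945 s.
Time per layer: 23.6945 + 14.8 → 38.4945 s.
2600 layers × 38.4945 s/layer = 100085.7 s, i.e. 27.80 hours.

27.80 hours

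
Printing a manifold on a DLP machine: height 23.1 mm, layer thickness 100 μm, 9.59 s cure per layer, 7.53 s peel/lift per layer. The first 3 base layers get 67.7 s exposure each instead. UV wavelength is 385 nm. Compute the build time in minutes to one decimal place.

68.8 minutes

Layers = ⌈23.1/0.1⌉ = 231.
Burn-in layers = 3 × (67.7 + 7.53) = 225.69 s.
Remaining layers = 228 × (9.59 + 7.53), so 3903.36 s.
Sum: 225.69 + 3903.36 = 4129.05 s → 68.8 minutes.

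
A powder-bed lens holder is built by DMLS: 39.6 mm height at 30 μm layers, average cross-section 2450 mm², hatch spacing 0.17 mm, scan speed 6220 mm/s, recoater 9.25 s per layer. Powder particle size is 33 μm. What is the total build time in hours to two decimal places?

Layer count = ceil(39.6 / 0.03) = 1320.
Scan path per layer = 2450 / 0.17 = 14411.8 mm.
Laser time per layer = 14411.8 / 6220, so 2.317 s.
Time per layer = 2.317 + 9.25 = 11.567 s.
1320 layers × 11.567 s/layer = 15268.44 s, i.e. 4.24 hours.

4.24 hours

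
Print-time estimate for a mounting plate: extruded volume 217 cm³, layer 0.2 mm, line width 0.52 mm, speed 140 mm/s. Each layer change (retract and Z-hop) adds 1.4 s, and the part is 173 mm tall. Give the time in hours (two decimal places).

Line area = 0.2 × 0.52 = 0.104 mm².
Toolpath length = 217 cm³ / 0.104 mm² = 217000 / 0.104 = 2086538.5 mm.
Time extruding: 2086538.5 / 140 → 14903.8 s.
Layers = ⌈173/0.2⌉ = 865.
Layer-change overhead: 865 × 1.4 → 1211 s.
Altogether 14903.8 + 1211 = 16114.8 s, i.e. 4.48 hours.

4.48 hours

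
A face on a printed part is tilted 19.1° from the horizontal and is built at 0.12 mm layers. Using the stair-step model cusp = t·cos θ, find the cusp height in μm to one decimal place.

113.4 μm

Cusp = layer height × cos(19.1°) = 0.12 × 0.9449 = 0.113388 mm = 113.4 μm.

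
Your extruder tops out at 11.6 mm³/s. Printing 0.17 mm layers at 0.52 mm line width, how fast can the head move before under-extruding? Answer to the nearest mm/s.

131 mm/s

Bead cross-section = 0.17 × 0.52, so 0.0884 mm².
v_max = Q/A = 11.6/0.0884 = 131.22 mm/s → 131 mm/s.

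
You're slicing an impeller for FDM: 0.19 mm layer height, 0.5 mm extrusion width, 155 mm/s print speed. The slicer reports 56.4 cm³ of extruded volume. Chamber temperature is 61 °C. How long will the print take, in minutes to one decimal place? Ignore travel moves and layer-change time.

Extrusion cross-section = 0.19 × 0.5 = 0.095 mm².
Total extruded path = 56400/0.095 = 593684.2 mm.
Time extruding = 593684.2 / 155, so 3830.2 s.
In the requested units: 3830.2 s = 63.8 minutes.

63.8 minutes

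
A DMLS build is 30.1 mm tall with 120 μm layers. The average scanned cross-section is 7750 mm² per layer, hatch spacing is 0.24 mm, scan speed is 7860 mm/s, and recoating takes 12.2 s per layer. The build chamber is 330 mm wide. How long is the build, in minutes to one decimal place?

68.2 minutes

Number of layers: 30.1 / 0.12 → 251 (rounded up).
Hatch length per layer = 7750 / 0.24, so 32291.7 mm.
Per-layer scan time = 32291.7 / 7860 = 4.1084 s.
Time per layer = 4.1084 + 12.2 = 16.3084 s.
Build time = 251 × 16.3084 = 4093.4084 s = 68.2 minutes.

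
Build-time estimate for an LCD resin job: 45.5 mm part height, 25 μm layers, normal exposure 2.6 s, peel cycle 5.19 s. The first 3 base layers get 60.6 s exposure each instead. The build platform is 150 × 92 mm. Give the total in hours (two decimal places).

3.99 hours

Number of layers: 45.5 / 0.025 → 1820 (rounded up).
Base layers = 3 × (60.6 + 5.19) = 197.37 s.
Remaining layers = 1817 × (2.6 + 5.19), so 14154.43 s.
Sum: 197.37 + 14154.43 = 14351.8 s → 3.99 hours.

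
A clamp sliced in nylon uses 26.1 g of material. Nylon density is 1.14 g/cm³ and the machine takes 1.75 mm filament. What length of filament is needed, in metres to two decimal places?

Volume = 26.1 g / 1.14 g·cm⁻³ = 22.8947 cm³ = 22894.7 mm³.
A = π r² = π × 0.875² = 2.4053 mm².
L = V/A = 22894.7/2.4053 = 9518.44 mm → 9.52 m.

9.52 m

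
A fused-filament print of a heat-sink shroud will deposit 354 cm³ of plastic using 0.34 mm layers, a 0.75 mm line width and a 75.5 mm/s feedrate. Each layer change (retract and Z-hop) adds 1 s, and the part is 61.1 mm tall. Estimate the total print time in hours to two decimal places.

Bead cross-section = 0.34 × 0.75, so 0.255 mm².
Total extruded path = 354000/0.255 = 1388235.3 mm.
Time extruding = 1388235.3 / 75.5, so 18387.2 s.
Layers = ⌈61.1/0.34⌉ = 180.
Z-hop total = 180 × 1 = 180 s.
Total = 18387.2 + 180 = 18567.2 s = 5.16 hours.

5.16 hours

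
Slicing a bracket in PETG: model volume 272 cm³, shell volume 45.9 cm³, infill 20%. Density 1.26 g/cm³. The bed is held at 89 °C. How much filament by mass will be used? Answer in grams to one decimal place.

Infill region = 272 − 45.9 = 226.1 cm³.
Infill deposited: 0.20 × 226.1 → 45.22 cm³.
Deposited volume = 45.9 + 45.22, so 91.12 cm³.
Mass = 91.12 × 1.26, so 114.8112 g.

114.8 g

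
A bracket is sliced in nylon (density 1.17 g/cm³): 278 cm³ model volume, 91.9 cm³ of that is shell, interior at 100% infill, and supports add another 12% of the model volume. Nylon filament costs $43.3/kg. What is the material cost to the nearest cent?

$15.77

Infill region = 278 − 91.9, so 186.1 cm³.
Deposited infill: 1.00 × 186.1 → 186.1 cm³.
Support = 0.12 × 278 = 33.36 cm³.
Total extruded = 91.9 + 186.1 + 33.36, so 311.36 cm³.
Mass = 311.36 × 1.17 = 364.2912 g.
At $43.3/kg: 364.2912/1000 × 43.3 = $15.77.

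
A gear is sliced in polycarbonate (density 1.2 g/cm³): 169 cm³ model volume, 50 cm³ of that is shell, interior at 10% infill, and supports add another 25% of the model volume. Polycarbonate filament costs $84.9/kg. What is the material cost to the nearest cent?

$10.61

Infill region = 169 − 50, so 119 cm³.
Deposited infill = 0.10 × 119, so 11.9 cm³.
Support = 0.25 × 169 = 42.25 cm³.
Total printed volume = 50 + 11.9 + 42.25 = 104.15 cm³.
Mass = 104.15 × 1.2 = 124.98 g.
At $84.9/kg: 124.98/1000 × 84.9 = $10.61.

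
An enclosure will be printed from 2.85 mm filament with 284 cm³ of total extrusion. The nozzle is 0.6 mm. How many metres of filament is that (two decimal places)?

44.52 m

Cross-section of 2.85 mm filament: π·(2.85/2)² = 6.3794 mm².
L = 284000 mm³ / 6.3794 mm² = 44518.29 mm, i.e. 44.52 m.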